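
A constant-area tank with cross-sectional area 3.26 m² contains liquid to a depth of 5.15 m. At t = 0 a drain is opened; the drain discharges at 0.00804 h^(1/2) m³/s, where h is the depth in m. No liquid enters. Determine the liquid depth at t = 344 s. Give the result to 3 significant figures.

With no inflow, A dh/dt = −0.00804 √h.
This is separable: 2 d(√h)/dt = −0.00804/A, so √h = √h₀ − (0.00804/(2A)) t.
√h = √5.15 − 0.00804·344/(2·3.26) = 2.2694 − 0.42420 = 1.8452.
h = 1.8452² = 3.4046 m.

3.40 m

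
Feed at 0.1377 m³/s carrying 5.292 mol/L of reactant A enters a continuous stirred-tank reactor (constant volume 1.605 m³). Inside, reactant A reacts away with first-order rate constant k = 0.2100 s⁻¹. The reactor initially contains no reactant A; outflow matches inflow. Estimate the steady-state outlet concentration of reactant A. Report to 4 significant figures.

1.535 mol/L

Accumulation = in − out − consumed: V dC/dt = Q C_in − Q C − k V C.
Steady state (dC/dt = 0): C_ss = Q C_in/(Q + kV) = C_in/(1 + kV/Q).
C_ss = 0.1377·5.292/(0.1377 + 0.2100·1.605) = 0.728708/0.474750 = 1.53493 mol/L.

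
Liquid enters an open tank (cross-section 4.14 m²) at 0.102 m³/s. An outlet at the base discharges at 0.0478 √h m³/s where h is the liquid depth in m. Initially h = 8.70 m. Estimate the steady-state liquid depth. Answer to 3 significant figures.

4.55 m

Level balance: A dh/dt = 0.102 − 0.0478 √h. Setting dh/dt = 0:
Q_in = 0.0478 √h_ss ⇒ √h_ss = 0.102/0.0478 = 2.1339.
h_ss = 2.1339² = 4.5535 m. (Since h₀ = 8.70 m > h_ss, the level will fall toward this value.)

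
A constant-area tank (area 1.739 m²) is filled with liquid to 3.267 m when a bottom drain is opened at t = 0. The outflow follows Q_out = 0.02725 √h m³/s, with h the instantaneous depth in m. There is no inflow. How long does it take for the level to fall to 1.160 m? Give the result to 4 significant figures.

93.23 s

With no inflow, A dh/dt = −0.02725 √h.
∫ h^(−1/2) dh = −(0.02725/A) ∫ dt, giving 2√h = 2√h₀ − (0.02725/A) t.
t = 2A(√h₀ − √h)/0.02725 = 2·1.739·(√3.267 − √1.160)/0.02725
  = 3.47800 × (1.80748 − 1.07703) / 0.02725 = 93.2297 s.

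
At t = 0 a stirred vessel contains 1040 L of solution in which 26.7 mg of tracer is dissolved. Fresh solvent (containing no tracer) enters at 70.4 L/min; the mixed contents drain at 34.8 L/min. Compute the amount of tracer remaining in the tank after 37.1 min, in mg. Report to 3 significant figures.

Let m(t) be the amount of tracer. Volume: V(t) = V₀ + (Q_in − Q_out) t = 1040 + 35.600 t; V(37.1) = 2360.8 L.
No tracer enters, so dm/dt = −Q_out · (m/V).
dm/m = −Q_out dt/(V₀ + 35.600 t); integrating gives ln(m/m₀) = −(Q_out/(Q_in−Q_out)) ln(V/V₀).
m = m₀ (V₀/V)^(Q_out/(Q_in−Q_out)) = 26.7 × (1040/2360.8)^(0.97753) = 11.981 mg.

12.0 mg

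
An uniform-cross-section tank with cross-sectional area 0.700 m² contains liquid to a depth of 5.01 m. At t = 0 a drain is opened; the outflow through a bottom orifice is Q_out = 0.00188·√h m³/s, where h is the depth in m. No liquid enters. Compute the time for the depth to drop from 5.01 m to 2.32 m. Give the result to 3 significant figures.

A dh/dt = −Q_out = −0.00188 √h.
∫ h^(−1/2) dh = −(0.00188/A) ∫ dt, giving 2√h = 2√h₀ − (0.00188/A) t.
t = 2A(√h₀ − √h)/0.00188 = 2·0.700·(√5.01 − √2.32)/0.00188
  = 1.4000 × (2.2383 − 1.5232) / 0.00188 = 532.56 s.

533 s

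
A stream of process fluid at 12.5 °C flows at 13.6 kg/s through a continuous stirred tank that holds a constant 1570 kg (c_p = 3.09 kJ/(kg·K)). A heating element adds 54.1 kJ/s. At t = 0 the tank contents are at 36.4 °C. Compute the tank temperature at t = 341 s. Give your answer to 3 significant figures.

Energy balance: M c_p dT/dt = ṁ c_p (T_in − T) + 54.1.
Rearrange: dT/dt = (T_ss − T)/τ with τ = M/ṁ = 115.44 s and T_ss = T_in + Q̇/(ṁ c_p) = 13.787 °C.
T approaches T_ss exponentially: T(t) = T_ss + (T₀ − T_ss) e^(−t/τ).
T(341) = 13.787 + (22.613)·e^(−341/115.44) = 13.787 + (22.613)·0.052137 = 14.966 °C.

15.0 °C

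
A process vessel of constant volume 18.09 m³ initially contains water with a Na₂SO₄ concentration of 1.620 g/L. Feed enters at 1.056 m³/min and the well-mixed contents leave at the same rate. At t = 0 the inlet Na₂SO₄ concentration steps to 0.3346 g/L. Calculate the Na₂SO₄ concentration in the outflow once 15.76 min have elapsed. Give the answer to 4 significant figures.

0.8469 g/L

Accumulation = in − out for the solute gives V dC/dt = Q(C_in − C).
Time constant τ = V/Q = 18.09/1.056 = 17.1307 min.
Integrating: C(t) = C_in + (C₀ − C_in) e^(−t/τ).
C(15.76) = 0.3346 + (1.620 − 0.3346)·e^(−15.76/17.1307) = 0.3346 + (1.28540)·0.398524 = 0.846863 g/L.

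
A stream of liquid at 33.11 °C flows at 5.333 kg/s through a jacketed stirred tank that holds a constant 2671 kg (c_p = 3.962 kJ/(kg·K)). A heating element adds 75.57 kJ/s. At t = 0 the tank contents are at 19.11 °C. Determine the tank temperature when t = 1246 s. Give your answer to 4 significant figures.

35.23 °C

Heat balance on the well-mixed liquid: M c_p dT/dt = ṁ c_p (T_in − T) + 75.57.
τ = M/ṁ = 500.844 s; T_ss = T_in + Q̇/(ṁ c_p) = 33.11 + 75.57/(5.333·3.962) = 36.6865 °C.
T approaches T_ss exponentially: T(t) = T_ss + (T₀ − T_ss) e^(−t/τ).
T(1246) = 36.6865 + (-17.5765)·e^(−1246/500.844) = 36.6865 + (-17.5765)·0.0830924 = 35.2261 °C.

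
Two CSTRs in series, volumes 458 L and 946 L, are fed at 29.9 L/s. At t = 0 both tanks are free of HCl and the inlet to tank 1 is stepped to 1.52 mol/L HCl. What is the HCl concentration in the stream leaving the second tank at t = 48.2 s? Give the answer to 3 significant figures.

0.939 mol/L

Species balance on tank i: dCᵢ/dt = (Cᵢ₋₁ − Cᵢ)/τᵢ with τᵢ = Vᵢ/Q.
τ₁ = 458/29.9 = 15.318 s; τ₂ = 946/29.9 = 31.639 s.
Tank 1: C₁ = C_in(1 − e^(−t/τ₁)). Tank 2 (τ₁ ≠ τ₂): C₂ = C_in[1 − (τ₁ e^(−t/τ₁) − τ₂ e^(−t/τ₂))/(τ₁ − τ₂)].
At t = 48.2: e^(−t/τ₁) = 0.042995, e^(−t/τ₂) = 0.21796.
C₂ = 1.52·[1 − (15.318·0.042995 − 31.639·0.21796)/(-16.321)] = 1.52·0.61783 = 0.93910 mol/L.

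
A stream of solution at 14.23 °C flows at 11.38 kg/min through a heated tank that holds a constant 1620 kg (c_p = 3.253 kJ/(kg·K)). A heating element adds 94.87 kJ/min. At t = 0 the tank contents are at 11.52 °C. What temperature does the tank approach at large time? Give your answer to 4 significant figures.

Unsteady energy balance on the tank contents: M c_p dT/dt = ṁ c_p (T_in − T) + 94.87.
At steady state dT/dt = 0 ⇒ T_ss = T_in + Q̇/(ṁ c_p) = 14.23 + 94.87/(11.38·3.253) = 16.7927 °C.

16.79 °C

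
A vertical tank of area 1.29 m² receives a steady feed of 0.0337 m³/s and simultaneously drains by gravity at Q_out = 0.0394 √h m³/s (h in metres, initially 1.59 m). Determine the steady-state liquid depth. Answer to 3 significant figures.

Level balance: A dh/dt = 0.0337 − 0.0394 √h. Setting dh/dt = 0:
Q_in = 0.0394 √h_ss ⇒ √h_ss = 0.0337/0.0394 = 0.85533.
h_ss = 0.85533² = 0.73159 m. (Since h₀ = 1.59 m > h_ss, the level will fall toward this value.)

0.732 m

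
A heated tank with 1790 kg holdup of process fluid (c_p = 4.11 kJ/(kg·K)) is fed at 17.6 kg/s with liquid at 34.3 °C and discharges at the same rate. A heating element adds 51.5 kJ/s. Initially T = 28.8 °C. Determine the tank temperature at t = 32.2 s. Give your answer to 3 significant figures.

M c_p dT/dt = ṁ c_p (T_in − T) + Q̇.
Rearrange: dT/dt = (T_ss − T)/τ with τ = M/ṁ = 101.70 s and T_ss = T_in + Q̇/(ṁ c_p) = 35.012 °C.
Integrating: T(t) = T_ss + (T₀ − T_ss) e^(−t/τ).
T(32.2) = 35.012 + (-6.2120)·e^(−32.2/101.70) = 35.012 + (-6.2120)·0.72862 = 30.486 °C.

30.5 °C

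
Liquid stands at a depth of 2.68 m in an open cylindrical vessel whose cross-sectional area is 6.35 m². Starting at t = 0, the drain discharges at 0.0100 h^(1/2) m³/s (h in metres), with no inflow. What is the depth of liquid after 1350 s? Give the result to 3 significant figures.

0.330 m

With no inflow, A dh/dt = −0.0100 √h.
Separate and integrate: 2(√h − √h₀) = −(0.0100/A) t.
√h = √2.68 − 0.0100·1350/(2·6.35) = 1.6371 − 1.0630 = 0.57408.
h = 0.57408² = 0.32957 m.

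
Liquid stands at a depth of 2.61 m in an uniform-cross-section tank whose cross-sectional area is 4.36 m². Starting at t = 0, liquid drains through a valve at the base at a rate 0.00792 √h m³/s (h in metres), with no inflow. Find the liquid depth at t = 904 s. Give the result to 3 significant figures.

A dh/dt = −Q_out = −0.00792 √h.
This is separable: 2 d(√h)/dt = −0.00792/A, so √h = √h₀ − (0.00792/(2A)) t.
√h = √2.61 − 0.00792·904/(2·4.36) = 1.6155 − 0.82106 = 0.79449.
h = 0.79449² = 0.63121 m.

0.631 m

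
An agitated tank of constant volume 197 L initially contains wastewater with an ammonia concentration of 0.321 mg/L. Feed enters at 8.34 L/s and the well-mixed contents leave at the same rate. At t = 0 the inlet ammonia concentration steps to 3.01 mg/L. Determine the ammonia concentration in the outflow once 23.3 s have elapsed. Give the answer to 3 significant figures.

Transient balance on the dissolved component: V dC/dt = Q(C_in − C).
Time constant τ = V/Q = 197/8.34 = 23.621 s.
C approaches C_in exponentially: C(t) = C_in + (C₀ − C_in) e^(−t/τ).
C(23.3) = 3.01 + (0.321 − 3.01)·e^(−23.3/23.621) = 3.01 + (-2.6890)·0.37291 = 2.0072 mg/L.

2.01 mg/L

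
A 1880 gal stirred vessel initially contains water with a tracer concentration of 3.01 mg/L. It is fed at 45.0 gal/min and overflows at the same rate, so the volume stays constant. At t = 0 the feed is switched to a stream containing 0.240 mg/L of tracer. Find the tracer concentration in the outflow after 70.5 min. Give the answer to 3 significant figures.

Species balance on the tank: V dC/dt = Q(C_in − C).
Rewrite as dC/dt + C/τ = C_in/τ, τ = V/Q = 41.778 min.
Integrating: C(t) = C_in + (C₀ − C_in) e^(−t/τ).
C(70.5) = 0.240 + (3.01 − 0.240)·e^(−70.5/41.778) = 0.240 + (2.7700)·0.18498 = 0.75240 mg/L.

0.752 mg/L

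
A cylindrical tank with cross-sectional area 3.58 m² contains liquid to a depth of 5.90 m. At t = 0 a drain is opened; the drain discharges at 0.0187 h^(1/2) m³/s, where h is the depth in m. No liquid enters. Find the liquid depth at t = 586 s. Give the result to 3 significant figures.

A dh/dt = −Q_out = −0.0187 √h.
This is separable: 2 d(√h)/dt = −0.0187/A, so √h = √h₀ − (0.0187/(2A)) t.
√h = √5.90 − 0.0187·586/(2·3.58) = 2.4290 − 1.5305 = 0.89852.
h = 0.89852² = 0.80733 m.

0.807 m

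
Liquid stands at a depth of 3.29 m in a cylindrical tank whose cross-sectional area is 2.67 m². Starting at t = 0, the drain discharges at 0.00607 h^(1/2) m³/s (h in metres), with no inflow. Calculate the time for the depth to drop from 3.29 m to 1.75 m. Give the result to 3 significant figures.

Mass balance (ρ constant): A dh/dt = −0.00607 √h.
Separate and integrate: 2(√h − √h₀) = −(0.00607/A) t.
t = 2A(√h₀ − √h)/0.00607 = 2·2.67·(√3.29 − √1.75)/0.00607
  = 5.3400 × (1.8138 − 1.3229) / 0.00607 = 431.92 s.

432 s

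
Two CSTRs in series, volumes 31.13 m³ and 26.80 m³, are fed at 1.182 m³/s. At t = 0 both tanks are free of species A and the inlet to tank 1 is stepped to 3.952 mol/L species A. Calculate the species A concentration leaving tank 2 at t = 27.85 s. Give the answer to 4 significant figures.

1.245 mol/L

Species balance on tank i: dCᵢ/dt = (Cᵢ₋₁ − Cᵢ)/τᵢ with τᵢ = Vᵢ/Q.
τ₁ = 31.13/1.182 = 26.3367 s; τ₂ = 26.80/1.182 = 22.6734 s.
Solving the cascade with C₁(0)=C₂(0)=0 gives C₂(t) = C_in[1 − (τ₁ e^(−t/τ₁) − τ₂ e^(−t/τ₂))/(τ₁ − τ₂)].
At t = 27.85: e^(−t/τ₁) = 0.347337, e^(−t/τ₂) = 0.292787.
C₂ = 3.952·[1 − (26.3367·0.347337 − 22.6734·0.292787)/(3.66328)] = 3.952·0.315031 = 1.24500 mol/L.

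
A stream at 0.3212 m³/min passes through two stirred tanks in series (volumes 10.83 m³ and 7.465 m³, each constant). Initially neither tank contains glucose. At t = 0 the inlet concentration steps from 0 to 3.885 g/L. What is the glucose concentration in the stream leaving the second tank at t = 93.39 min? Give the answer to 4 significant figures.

Time constants: τᵢ = Vᵢ/Q for each well-mixed tank.
τ₁ = 10.83/0.3212 = 33.7173 min; τ₂ = 7.465/0.3212 = 23.2410 min.
Solving the cascade with C₁(0)=C₂(0)=0 gives C₂(t) = C_in[1 − (τ₁ e^(−t/τ₁) − τ₂ e^(−t/τ₂))/(τ₁ − τ₂)].
At t = 93.39: e^(−t/τ₁) = 0.0626749, e^(−t/τ₂) = 0.0179829.
C₂ = 3.885·[1 − (33.7173·0.0626749 − 23.2410·0.0179829)/(10.4763)] = 3.885·0.838179 = 3.25633 g/L.

3.256 g/L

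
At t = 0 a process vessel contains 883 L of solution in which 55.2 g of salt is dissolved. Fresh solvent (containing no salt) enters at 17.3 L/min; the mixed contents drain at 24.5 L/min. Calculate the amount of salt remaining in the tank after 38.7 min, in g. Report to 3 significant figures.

Total volume: dV/dt = Q_in − Q_out = -7.2000 L/min, so V(t) = 883 − 7.2000 t and V(38.7) = 604.36 L.
Species balance (pure solvent in): dm/dt = −Q_out · m/V(t).
dm/m = −Q_out dt/(V₀ − 7.2000 t); integrating gives ln(m/m₀) = −(Q_out/(Q_in−Q_out)) ln(V/V₀).
m = m₀ (V₀/V)^(Q_out/(Q_in−Q_out)) = 55.2 × (883/604.36)^(-3.4028) = 15.192 g.

15.2 g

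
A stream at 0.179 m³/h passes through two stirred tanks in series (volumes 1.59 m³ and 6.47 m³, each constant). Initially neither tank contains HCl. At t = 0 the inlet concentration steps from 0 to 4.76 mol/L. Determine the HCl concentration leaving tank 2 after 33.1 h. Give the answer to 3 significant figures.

2.27 mol/L

Species balance on tank i: dCᵢ/dt = (Cᵢ₋₁ − Cᵢ)/τᵢ with τᵢ = Vᵢ/Q.
τ₁ = 1.59/0.179 = 8.8827 h; τ₂ = 6.47/0.179 = 36.145 h.
Tank 1: C₁ = C_in(1 − e^(−t/τ₁)). Tank 2 (τ₁ ≠ τ₂): C₂ = C_in[1 − (τ₁ e^(−t/τ₁) − τ₂ e^(−t/τ₂))/(τ₁ − τ₂)].
At t = 33.1: e^(−t/τ₁) = 0.024081, e^(−t/τ₂) = 0.40022.
C₂ = 4.76·[1 − (8.8827·0.024081 − 36.145·0.40022)/(-27.263)] = 4.76·0.47723 = 2.2716 mol/L.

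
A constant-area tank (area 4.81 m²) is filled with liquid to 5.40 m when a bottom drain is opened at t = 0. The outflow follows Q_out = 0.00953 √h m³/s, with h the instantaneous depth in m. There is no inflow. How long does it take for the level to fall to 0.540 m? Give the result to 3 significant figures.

Mass balance (ρ constant): A dh/dt = −0.00953 √h.
Separate and integrate: 2(√h − √h₀) = −(0.00953/A) t.
t = 2A(√h₀ − √h)/0.00953 = 2·4.81·(√5.40 − √0.540)/0.00953
  = 9.6200 × (2.3238 − 0.73485) / 0.00953 = 1603.9 s.

1600 s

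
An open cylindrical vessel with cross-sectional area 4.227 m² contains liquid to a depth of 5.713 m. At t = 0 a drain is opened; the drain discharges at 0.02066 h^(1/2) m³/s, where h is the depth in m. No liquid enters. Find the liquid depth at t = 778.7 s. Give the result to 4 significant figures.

0.2374 m

With no inflow, A dh/dt = −0.02066 √h.
Separate and integrate: 2(√h − √h₀) = −(0.02066/A) t.
√h = √5.713 − 0.02066·778.7/(2·4.227) = 2.39019 − 1.90300 = 0.487191.
h = 0.487191² = 0.237355 m.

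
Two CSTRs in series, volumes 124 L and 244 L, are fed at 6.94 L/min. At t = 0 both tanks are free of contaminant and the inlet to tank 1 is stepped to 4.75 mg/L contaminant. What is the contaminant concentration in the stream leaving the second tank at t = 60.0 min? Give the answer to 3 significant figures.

3.17 mg/L

Time constants: τᵢ = Vᵢ/Q for each well-mixed tank.
τ₁ = 124/6.94 = 17.867 min; τ₂ = 244/6.94 = 35.159 min.
Solving the cascade with C₁(0)=C₂(0)=0 gives C₂(t) = C_in[1 − (τ₁ e^(−t/τ₁) − τ₂ e^(−t/τ₂))/(τ₁ − τ₂)].
At t = 60.0: e^(−t/τ₁) = 0.034803, e^(−t/τ₂) = 0.18149.
C₂ = 4.75·[1 − (17.867·0.034803 − 35.159·0.18149)/(-17.291)] = 4.75·0.66693 = 3.1679 mg/L.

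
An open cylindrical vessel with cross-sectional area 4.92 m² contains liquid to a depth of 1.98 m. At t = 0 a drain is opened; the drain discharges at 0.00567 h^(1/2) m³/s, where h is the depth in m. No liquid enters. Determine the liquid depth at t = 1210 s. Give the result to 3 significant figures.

0.504 m

Volume balance on the tank: A dh/dt = −0.00567 √h.
Separate and integrate: 2(√h − √h₀) = −(0.00567/A) t.
√h = √1.98 − 0.00567·1210/(2·4.92) = 1.4071 − 0.69723 = 0.70990.
h = 0.70990² = 0.50396 m.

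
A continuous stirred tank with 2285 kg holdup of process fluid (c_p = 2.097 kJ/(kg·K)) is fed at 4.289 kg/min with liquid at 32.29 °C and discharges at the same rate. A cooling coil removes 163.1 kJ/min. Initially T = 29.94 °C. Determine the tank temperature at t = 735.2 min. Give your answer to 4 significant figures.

18.13 °C

M c_p dT/dt = ṁ c_p (T_in − T) − Q̇.
τ = M/ṁ = 532.758 min; T_ss = T_in − Q̇/(ṁ c_p) = 32.29 − 163.1/(4.289·2.097) = 14.1558 °C.
T approaches T_ss exponentially: T(t) = T_ss + (T₀ − T_ss) e^(−t/τ).
T(735.2) = 14.1558 + (15.7842)·e^(−735.2/532.758) = 14.1558 + (15.7842)·0.251582 = 18.1268 °C.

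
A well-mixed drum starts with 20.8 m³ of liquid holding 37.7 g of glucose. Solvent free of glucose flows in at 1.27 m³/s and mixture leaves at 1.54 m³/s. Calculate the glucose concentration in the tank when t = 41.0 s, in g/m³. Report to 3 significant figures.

Total volume: dV/dt = Q_in − Q_out = -0.27000 m³/s, so V(t) = 20.8 − 0.27000 t and V(41.0) = 9.7300 m³.
Species balance (pure solvent in): dm/dt = −Q_out · m/V(t).
Separate: dm/m = −Q_out dt/V(t) ⇒ ln(m/m₀) = −(Q_out/(Q_in−Q_out)) ln(V/V₀).
m = m₀ (V₀/V)^(Q_out/(Q_in−Q_out)) = 37.7 × (20.8/9.7300)^(-5.7037) = 0.49477 g.
C = m/V = 0.49477/9.7300 = 0.050850 g/m³.

0.0508 g/m³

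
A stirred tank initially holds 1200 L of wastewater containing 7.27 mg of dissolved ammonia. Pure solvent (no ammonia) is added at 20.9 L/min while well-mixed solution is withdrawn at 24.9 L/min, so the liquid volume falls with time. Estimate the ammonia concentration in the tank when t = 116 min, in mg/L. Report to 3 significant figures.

Total volume: dV/dt = Q_in − Q_out = -4.0000 L/min, so V(t) = 1200 − 4.0000 t and V(116) = 736.00 L.
Species balance (pure solvent in): dm/dt = −Q_out · m/V(t).
Separate: dm/m = −Q_out dt/V(t) ⇒ ln(m/m₀) = −(Q_out/(Q_in−Q_out)) ln(V/V₀).
m = m₀ (V₀/V)^(Q_out/(Q_in−Q_out)) = 7.27 × (1200/736.00)^(-6.2250) = 0.34669 mg.
C = m/V = 0.34669/736.00 = 0.00047105 mg/L.

0.000471 mg/L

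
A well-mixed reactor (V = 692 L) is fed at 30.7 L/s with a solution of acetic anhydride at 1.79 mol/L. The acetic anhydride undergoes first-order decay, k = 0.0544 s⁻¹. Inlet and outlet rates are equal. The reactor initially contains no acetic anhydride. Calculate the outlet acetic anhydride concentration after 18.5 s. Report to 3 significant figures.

0.675 mol/L

Species balance: V dC/dt = Q C_in − Q C − k V C.
dC/dt = (Q/V) C_in − (Q/V + k) C; effective rate a = Q/V + k = 0.044364 + 0.0544 = 0.098764 s⁻¹.
C_ss = Q C_in/(Q + kV) = 0.80406 mol/L; C(t) = C_ss + (C₀ − C_ss) e^(−a t).
C(18.5) = 0.80406 + (-0.80406)·e^(−0.098764·18.5) = 0.80406 + (-0.80406)·0.16087 = 0.67470 mol/L.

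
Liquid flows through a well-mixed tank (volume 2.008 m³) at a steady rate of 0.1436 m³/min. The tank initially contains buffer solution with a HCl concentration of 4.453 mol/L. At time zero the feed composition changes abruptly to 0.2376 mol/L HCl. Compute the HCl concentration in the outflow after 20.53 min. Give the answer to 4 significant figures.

Species balance on the tank: V dC/dt = Q(C_in − C).
Rewrite as dC/dt + C/τ = C_in/τ, τ = V/Q = 13.9833 min.
Integrating: C(t) = C_in + (C₀ − C_in) e^(−t/τ).
C(20.53) = 0.2376 + (4.453 − 0.2376)·e^(−20.53/13.9833) = 0.2376 + (4.21540)·0.230344 = 1.20859 mol/L.

1.209 mol/L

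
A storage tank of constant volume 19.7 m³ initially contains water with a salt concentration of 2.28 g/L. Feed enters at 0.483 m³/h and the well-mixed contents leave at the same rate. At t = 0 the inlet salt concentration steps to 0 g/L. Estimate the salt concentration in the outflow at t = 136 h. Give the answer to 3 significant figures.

0.0812 g/L

Unsteady species balance (constant V, well mixed): V dC/dt = Q(C_in − C).
Rewrite as dC/dt + C/τ = C_in/τ, τ = V/Q = 40.787 h.
Integrating: C(t) = C_in + (C₀ − C_in) e^(−t/τ).
C(136) = 0 + (2.28 − 0)·e^(−136/40.787) = 0 + (2.2800)·0.035635 = 0.081249 g/L.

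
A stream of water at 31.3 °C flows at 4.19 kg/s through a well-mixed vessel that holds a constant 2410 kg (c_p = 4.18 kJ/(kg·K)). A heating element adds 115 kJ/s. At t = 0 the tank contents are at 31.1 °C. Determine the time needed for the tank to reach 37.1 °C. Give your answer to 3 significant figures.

1250 s

Unsteady energy balance on the tank contents: M c_p dT/dt = ṁ c_p (T_in − T) + 115.
τ = M/ṁ = 575.18 s; T_ss = T_in + Q̇/(ṁ c_p) = 37.866 °C.
T(t) = T_ss + (T₀ − T_ss) e^(−t/τ). Set T = 37.1:
e^(−t/τ) = (37.1 − 37.866)/(31.1 − 37.866) = 0.11323
t = −575.18 · ln(0.11323) = 1253.0 s.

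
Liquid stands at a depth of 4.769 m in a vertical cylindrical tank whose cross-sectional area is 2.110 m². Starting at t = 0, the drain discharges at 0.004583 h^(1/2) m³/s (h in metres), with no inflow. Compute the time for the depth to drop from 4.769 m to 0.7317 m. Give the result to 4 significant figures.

Volume balance on the tank: A dh/dt = −0.004583 √h.
Separate and integrate: 2(√h − √h₀) = −(0.004583/A) t.
t = 2A(√h₀ − √h)/0.004583 = 2·2.110·(√4.769 − √0.7317)/0.004583
  = 4.22000 × (2.18380 − 0.855395) / 0.004583 = 1223.19 s.

1223 s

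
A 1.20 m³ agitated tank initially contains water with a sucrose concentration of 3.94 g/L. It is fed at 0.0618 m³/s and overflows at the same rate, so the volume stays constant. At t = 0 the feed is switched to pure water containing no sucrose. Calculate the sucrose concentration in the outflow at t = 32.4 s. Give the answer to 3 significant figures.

0.743 g/L

Transient balance on the dissolved component: V dC/dt = Q(C_in − C).
So dC/dt = (C_in − C)/τ with τ = V/Q = 1.20/0.0618 = 19.417 s.
This is linear first-order; C(t) = C_in + (C₀ − C_in) e^(−t/τ).
C(32.4) = 0 + (3.94 − 0)·e^(−32.4/19.417) = 0 + (3.9400)·0.18851 = 0.74273 g/L.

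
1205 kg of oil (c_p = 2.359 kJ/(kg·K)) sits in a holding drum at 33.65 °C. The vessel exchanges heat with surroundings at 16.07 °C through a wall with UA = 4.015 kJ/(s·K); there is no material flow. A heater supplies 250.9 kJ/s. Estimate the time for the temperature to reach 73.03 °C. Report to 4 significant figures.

1483 s

M c_p dT/dt = −UA(T − T_amb) + Q̇.
τ = M c_p/UA = 707.994 s; T_ss = T_amb + Q̇/UA = 16.07 + 250.9/4.015 = 78.5607 °C.
T(t) = T_ss + (T₀ − T_ss)e^(−t/τ); set T = 73.03:
t = −τ ln[(T − T_ss)/(T₀ − T_ss)] = −707.994 · ln(0.123148) = 1482.80 s.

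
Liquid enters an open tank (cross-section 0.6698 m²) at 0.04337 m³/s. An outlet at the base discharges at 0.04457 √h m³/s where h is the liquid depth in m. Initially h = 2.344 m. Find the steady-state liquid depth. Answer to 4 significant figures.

A dh/dt = Q_in − 0.04457 √h. Steady state requires inflow = outflow:
Q_in = 0.04457 √h_ss ⇒ √h_ss = 0.04337/0.04457 = 0.973076.
h_ss = 0.973076² = 0.946877 m. (Since h₀ = 2.344 m > h_ss, the level will fall toward this value.)

0.9469 m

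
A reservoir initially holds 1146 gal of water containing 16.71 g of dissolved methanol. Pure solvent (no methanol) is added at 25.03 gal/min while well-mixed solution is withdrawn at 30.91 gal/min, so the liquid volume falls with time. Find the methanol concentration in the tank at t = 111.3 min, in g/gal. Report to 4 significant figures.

Let m(t) be the amount of methanol. Volume: V(t) = V₀ + (Q_in − Q_out) t = 1146 − 5.88000 t; V(111.3) = 491.556 gal.
No methanol enters, so dm/dt = −Q_out · (m/V).
dm/m = −Q_out dt/(V₀ − 5.88000 t); integrating gives ln(m/m₀) = −(Q_out/(Q_in−Q_out)) ln(V/V₀).
m = m₀ (V₀/V)^(Q_out/(Q_in−Q_out)) = 16.71 × (1146/491.556)^(-5.25680) = 0.195216 g.
C = m/V = 0.195216/491.556 = 0.000397138 g/gal.

0.0003971 g/gal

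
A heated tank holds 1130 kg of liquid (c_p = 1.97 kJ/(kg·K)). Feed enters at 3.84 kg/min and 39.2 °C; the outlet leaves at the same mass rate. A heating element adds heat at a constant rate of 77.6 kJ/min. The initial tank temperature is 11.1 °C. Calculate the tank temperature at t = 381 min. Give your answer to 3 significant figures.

Heat balance on the well-mixed liquid: M c_p dT/dt = ṁ c_p (T_in − T) + 77.6.
Rearrange: dT/dt = (T_ss − T)/τ with τ = M/ṁ = 294.27 min and T_ss = T_in + Q̇/(ṁ c_p) = 49.458 °C.
Solution: T(t) = T_ss + (T₀ − T_ss) e^(−t/τ).
T(381) = 49.458 + (-38.358)·e^(−381/294.27) = 49.458 + (-38.358)·0.27397 = 38.949 °C.

38.9 °C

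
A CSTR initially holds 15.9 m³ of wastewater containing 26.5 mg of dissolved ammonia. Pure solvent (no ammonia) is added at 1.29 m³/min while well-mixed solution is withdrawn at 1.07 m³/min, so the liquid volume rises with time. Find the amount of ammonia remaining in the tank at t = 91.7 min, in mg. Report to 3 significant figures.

Let m(t) be the amount of ammonia. Volume: V(t) = V₀ + (Q_in − Q_out) t = 15.9 + 0.22000 t; V(91.7) = 36.074 m³.
No ammonia enters, so dm/dt = −Q_out · (m/V).
Separate: dm/m = −Q_out dt/V(t) ⇒ ln(m/m₀) = −(Q_out/(Q_in−Q_out)) ln(V/V₀).
m = m₀ (V₀/V)^(Q_out/(Q_in−Q_out)) = 26.5 × (15.9/36.074)^(4.8636) = 0.49292 mg.

0.493 mg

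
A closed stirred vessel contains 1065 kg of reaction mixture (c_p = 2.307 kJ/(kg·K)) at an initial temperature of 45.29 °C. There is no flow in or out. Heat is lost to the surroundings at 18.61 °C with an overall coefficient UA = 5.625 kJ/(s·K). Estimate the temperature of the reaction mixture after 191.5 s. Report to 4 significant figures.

Lumped-capacitance energy balance: M c_p dT/dt = UA(T_amb − T).
dT/dt = (T_ss − T)/τ with T_ss = T_amb = 18.6100 °C, τ = M c_p/UA = 1065·2.307/5.625 = 436.792 s.
This is linear first-order; T(t) = T_ss + (T₀ − T_ss) e^(−t/τ).
T(191.5) = 18.6100 + (26.6800)·0.645052 = 35.8200 °C.

35.82 °C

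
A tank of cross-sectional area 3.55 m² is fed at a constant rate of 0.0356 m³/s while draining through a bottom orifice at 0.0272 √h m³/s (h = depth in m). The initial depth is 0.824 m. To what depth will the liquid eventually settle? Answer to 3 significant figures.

Level balance: A dh/dt = 0.0356 − 0.0272 √h. Setting dh/dt = 0:
Q_in = 0.0272 √h_ss ⇒ √h_ss = 0.0356/0.0272 = 1.3088.
h_ss = 1.3088² = 1.7130 m. (Since h₀ = 0.824 m < h_ss, the level will rise toward this value.)

1.71 m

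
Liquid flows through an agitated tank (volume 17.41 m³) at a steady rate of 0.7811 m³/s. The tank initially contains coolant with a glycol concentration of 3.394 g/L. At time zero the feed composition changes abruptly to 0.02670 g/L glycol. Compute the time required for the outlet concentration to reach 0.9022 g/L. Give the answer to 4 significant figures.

30.02 s

Species balance: V dC/dt = Q(C_in − C) ⇒ τ = V/Q = 22.2891 s.
C(t) = C_in + (C₀ − C_in) e^(−t/τ). Set C = 0.9022 and solve for t:
e^(−t/τ) = (C − C_in)/(C₀ − C_in) = (0.9022 − 0.02670)/(3.394 − 0.02670) = 0.260001
t = −τ ln(…) = 22.2891 × 1.34707 = 30.0250 s.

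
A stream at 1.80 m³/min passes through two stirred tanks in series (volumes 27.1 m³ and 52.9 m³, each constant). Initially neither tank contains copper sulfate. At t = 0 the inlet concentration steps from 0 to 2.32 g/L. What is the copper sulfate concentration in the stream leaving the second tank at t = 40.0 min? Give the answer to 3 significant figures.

1.27 g/L

Each tank obeys Vᵢ dCᵢ/dt = Q(Cᵢ₋₁ − Cᵢ), so τᵢ = Vᵢ/Q.
τ₁ = 27.1/1.80 = 15.056 min; τ₂ = 52.9/1.80 = 29.389 min.
Tank 1: C₁ = C_in(1 − e^(−t/τ₁)). Tank 2 (τ₁ ≠ τ₂): C₂ = C_in[1 − (τ₁ e^(−t/τ₁) − τ₂ e^(−t/τ₂))/(τ₁ − τ₂)].
At t = 40.0: e^(−t/τ₁) = 0.070171, e^(−t/τ₂) = 0.25639.
C₂ = 2.32·[1 − (15.056·0.070171 − 29.389·0.25639)/(-14.333)] = 2.32·0.54801 = 1.2714 g/L.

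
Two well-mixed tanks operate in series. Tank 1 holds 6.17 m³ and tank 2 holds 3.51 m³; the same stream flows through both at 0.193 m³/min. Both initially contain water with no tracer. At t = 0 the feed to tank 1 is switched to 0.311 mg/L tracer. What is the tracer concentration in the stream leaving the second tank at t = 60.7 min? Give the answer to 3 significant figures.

Each tank obeys Vᵢ dCᵢ/dt = Q(Cᵢ₋₁ − Cᵢ), so τᵢ = Vᵢ/Q.
τ₁ = 6.17/0.193 = 31.969 min; τ₂ = 3.51/0.193 = 18.187 min.
Tank 1: C₁ = C_in(1 − e^(−t/τ₁)). Tank 2 (τ₁ ≠ τ₂): C₂ = C_in[1 − (τ₁ e^(−t/τ₁) − τ₂ e^(−t/τ₂))/(τ₁ − τ₂)].
At t = 60.7: e^(−t/τ₁) = 0.14976, e^(−t/τ₂) = 0.035521.
C₂ = 0.311·[1 − (31.969·0.14976 − 18.187·0.035521)/(13.782)] = 0.311·0.69950 = 0.21754 mg/L.

0.218 mg/L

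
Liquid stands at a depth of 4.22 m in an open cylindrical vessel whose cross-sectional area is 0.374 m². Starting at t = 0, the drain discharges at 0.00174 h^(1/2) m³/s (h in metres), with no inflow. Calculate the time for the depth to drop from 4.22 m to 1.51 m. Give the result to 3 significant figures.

355 s

A dh/dt = −Q_out = −0.00174 √h.
This is separable: 2 d(√h)/dt = −0.00174/A, so √h = √h₀ − (0.00174/(2A)) t.
t = 2A(√h₀ − √h)/0.00174 = 2·0.374·(√4.22 − √1.51)/0.00174
  = 0.74800 × (2.0543 − 1.2288) / 0.00174 = 354.85 s.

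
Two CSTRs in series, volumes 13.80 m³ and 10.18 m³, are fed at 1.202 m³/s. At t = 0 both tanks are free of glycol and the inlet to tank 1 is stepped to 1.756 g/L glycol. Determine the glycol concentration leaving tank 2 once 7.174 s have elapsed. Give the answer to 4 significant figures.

0.2892 g/L

Each tank obeys Vᵢ dCᵢ/dt = Q(Cᵢ₋₁ − Cᵢ), so τᵢ = Vᵢ/Q.
τ₁ = 13.80/1.202 = 11.4809 s; τ₂ = 10.18/1.202 = 8.46922 s.
Solving the cascade with C₁(0)=C₂(0)=0 gives C₂(t) = C_in[1 − (τ₁ e^(−t/τ₁) − τ₂ e^(−t/τ₂))/(τ₁ − τ₂)].
At t = 7.174: e^(−t/τ₁) = 0.535333, e^(−t/τ₂) = 0.428670.
C₂ = 1.756·[1 − (11.4809·0.535333 − 8.46922·0.428670)/(3.01165)] = 1.756·0.164713 = 0.289237 g/L.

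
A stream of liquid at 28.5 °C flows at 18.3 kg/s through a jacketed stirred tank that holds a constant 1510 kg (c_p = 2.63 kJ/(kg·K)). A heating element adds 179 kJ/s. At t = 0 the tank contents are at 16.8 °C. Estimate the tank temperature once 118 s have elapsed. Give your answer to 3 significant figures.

M c_p dT/dt = ṁ c_p (T_in − T) + Q̇.
Rearrange: dT/dt = (T_ss − T)/τ with τ = M/ṁ = 82.514 s and T_ss = T_in + Q̇/(ṁ c_p) = 32.219 °C.
This is linear first-order; T(t) = T_ss + (T₀ − T_ss) e^(−t/τ).
T(118) = 32.219 + (-15.419)·e^(−118/82.514) = 32.219 + (-15.419)·0.23929 = 28.529 °C.

28.5 °C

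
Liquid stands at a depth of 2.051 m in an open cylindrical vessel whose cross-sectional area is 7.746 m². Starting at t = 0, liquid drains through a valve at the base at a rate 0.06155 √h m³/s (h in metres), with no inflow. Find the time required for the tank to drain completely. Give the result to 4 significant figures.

Volume balance on the tank: A dh/dt = −0.06155 √h.
Separate and integrate: 2(√h − √h₀) = −(0.06155/A) t.
Tank is empty when √h = 0: t_empty = 2A√h₀/0.06155.
t_empty = 2·7.746·√2.051/0.06155 = 15.4920·1.43213/0.06155 = 360.464 s.

360.5 s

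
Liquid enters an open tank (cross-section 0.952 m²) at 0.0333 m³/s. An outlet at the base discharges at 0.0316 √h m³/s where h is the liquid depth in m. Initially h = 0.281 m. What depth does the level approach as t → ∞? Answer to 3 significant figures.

Accumulation of liquid (constant cross-section A): A dh/dt = Q_in − 0.0316 √h. At steady state dh/dt = 0:
Q_in = 0.0316 √h_ss ⇒ √h_ss = 0.0333/0.0316 = 1.0538.
h_ss = 1.0538² = 1.1105 m. (Since h₀ = 0.281 m < h_ss, the level will rise toward this value.)

1.11 m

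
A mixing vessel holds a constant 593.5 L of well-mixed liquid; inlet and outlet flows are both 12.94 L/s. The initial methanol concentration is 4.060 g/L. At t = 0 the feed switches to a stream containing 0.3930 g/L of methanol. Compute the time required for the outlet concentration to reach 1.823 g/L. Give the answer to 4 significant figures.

43.19 s

Unsteady species balance (constant V, well mixed): V dC/dt = Q(C_in − C), so τ = V/Q = 45.8655 s.
C(t) = C_in + (C₀ − C_in) e^(−t/τ). Set C = 1.823 and solve for t:
e^(−t/τ) = (C − C_in)/(C₀ − C_in) = (1.823 − 0.3930)/(4.060 − 0.3930) = 0.389965
t = −τ ln(…) = 45.8655 × 0.941699 = 43.1915 s.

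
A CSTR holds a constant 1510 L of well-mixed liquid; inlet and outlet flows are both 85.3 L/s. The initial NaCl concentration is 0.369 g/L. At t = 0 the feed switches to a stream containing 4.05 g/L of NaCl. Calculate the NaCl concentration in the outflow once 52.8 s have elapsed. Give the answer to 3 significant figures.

Unsteady species balance (constant V, well mixed): V dC/dt = Q(C_in − C).
So dC/dt = (C_in − C)/τ with τ = V/Q = 1510/85.3 = 17.702 s.
C approaches C_in exponentially: C(t) = C_in + (C₀ − C_in) e^(−t/τ).
C(52.8) = 4.05 + (0.369 − 4.05)·e^(−52.8/17.702) = 4.05 + (-3.6810)·0.050657 = 3.8635 g/L.

3.86 g/L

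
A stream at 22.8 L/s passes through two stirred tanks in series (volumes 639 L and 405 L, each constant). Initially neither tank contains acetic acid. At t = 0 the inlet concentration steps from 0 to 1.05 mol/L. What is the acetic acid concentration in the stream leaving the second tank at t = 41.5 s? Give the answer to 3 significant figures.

Time constants: τᵢ = Vᵢ/Q for each well-mixed tank.
τ₁ = 639/22.8 = 28.026 s; τ₂ = 405/22.8 = 17.763 s.
Tank 1: C₁ = C_in(1 − e^(−t/τ₁)). Tank 2 (τ₁ ≠ τ₂): C₂ = C_in[1 − (τ₁ e^(−t/τ₁) − τ₂ e^(−t/τ₂))/(τ₁ − τ₂)].
At t = 41.5: e^(−t/τ₁) = 0.22747, e^(−t/τ₂) = 0.096685.
C₂ = 1.05·[1 − (28.026·0.22747 − 17.763·0.096685)/(10.263)] = 1.05·0.54618 = 0.57349 mol/L.

0.573 mol/L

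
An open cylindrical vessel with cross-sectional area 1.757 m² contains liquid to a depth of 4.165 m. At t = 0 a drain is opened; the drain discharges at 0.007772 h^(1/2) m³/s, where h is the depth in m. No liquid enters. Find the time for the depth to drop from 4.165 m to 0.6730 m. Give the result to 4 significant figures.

A dh/dt = −Q_out = −0.007772 √h.
∫ h^(−1/2) dh = −(0.007772/A) ∫ dt, giving 2√h = 2√h₀ − (0.007772/A) t.
t = 2A(√h₀ − √h)/0.007772 = 2·1.757·(√4.165 − √0.6730)/0.007772
  = 3.51400 × (2.04083 − 0.820366) / 0.007772 = 551.817 s.

551.8 s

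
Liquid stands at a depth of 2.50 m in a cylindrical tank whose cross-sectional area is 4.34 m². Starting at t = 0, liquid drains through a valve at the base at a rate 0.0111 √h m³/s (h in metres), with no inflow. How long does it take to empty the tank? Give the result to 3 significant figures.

1240 s

Accumulation of liquid (constant cross-section A): A dh/dt = −0.0111 √h.
Separate and integrate: 2(√h − √h₀) = −(0.0111/A) t.
Set h = 0: 2√h₀ = (0.0111/A) t_empty ⇒ t_empty = 2A√h₀/0.0111.
t_empty = 2·4.34·√2.50/0.0111 = 8.6800·1.5811/0.0111 = 1236.4 s.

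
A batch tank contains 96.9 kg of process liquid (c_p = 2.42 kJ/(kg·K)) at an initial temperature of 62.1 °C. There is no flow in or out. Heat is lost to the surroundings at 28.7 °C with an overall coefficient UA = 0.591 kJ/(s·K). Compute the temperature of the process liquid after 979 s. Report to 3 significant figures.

31.5 °C

Heat balance on the well-mixed liquid: M c_p dT/dt = −UA(T − T_amb).
dT/dt = (T_ss − T)/τ with T_ss = T_amb = 28.700 °C, τ = M c_p/UA = 96.9·2.42/0.591 = 396.78 s.
T approaches T_ss exponentially: T(t) = T_ss + (T₀ − T_ss) e^(−t/τ).
T(979) = 28.700 + (33.400)·0.084809 = 31.533 °C.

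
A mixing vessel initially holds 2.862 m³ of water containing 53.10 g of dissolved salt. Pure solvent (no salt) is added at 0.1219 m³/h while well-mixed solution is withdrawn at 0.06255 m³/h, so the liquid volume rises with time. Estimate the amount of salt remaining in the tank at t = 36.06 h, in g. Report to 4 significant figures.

29.48 g

Total volume: dV/dt = Q_in − Q_out = 0.0593500 m³/h, so V(t) = 2.862 + 0.0593500 t and V(36.06) = 5.00216 m³.
Solute balance: dm/dt = 0 − Q_out C = −Q_out m/V(t).
Separate: dm/m = −Q_out dt/V(t) ⇒ ln(m/m₀) = −(Q_out/(Q_in−Q_out)) ln(V/V₀).
m = m₀ (V₀/V)^(Q_out/(Q_in−Q_out)) = 53.10 × (2.862/5.00216)^(1.05392) = 29.4803 g.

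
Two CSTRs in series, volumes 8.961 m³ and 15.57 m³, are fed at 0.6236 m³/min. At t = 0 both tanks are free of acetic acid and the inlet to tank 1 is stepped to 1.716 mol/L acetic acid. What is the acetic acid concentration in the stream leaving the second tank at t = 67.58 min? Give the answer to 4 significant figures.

Each tank obeys Vᵢ dCᵢ/dt = Q(Cᵢ₋₁ − Cᵢ), so τᵢ = Vᵢ/Q.
τ₁ = 8.961/0.6236 = 14.3698 min; τ₂ = 15.57/0.6236 = 24.9679 min.
Solving the cascade with C₁(0)=C₂(0)=0 gives C₂(t) = C_in[1 − (τ₁ e^(−t/τ₁) − τ₂ e^(−t/τ₂))/(τ₁ − τ₂)].
At t = 67.58: e^(−t/τ₁) = 0.00906874, e^(−t/τ₂) = 0.0667586.
C₂ = 1.716·[1 − (14.3698·0.00906874 − 24.9679·0.0667586)/(-10.5981)] = 1.716·0.855021 = 1.46722 mol/L.

1.467 mol/L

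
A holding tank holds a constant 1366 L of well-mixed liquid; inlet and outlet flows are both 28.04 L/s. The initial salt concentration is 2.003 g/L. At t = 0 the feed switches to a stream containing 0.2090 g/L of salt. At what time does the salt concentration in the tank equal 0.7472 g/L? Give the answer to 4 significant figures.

Unsteady species balance (constant V, well mixed): V dC/dt = Q(C_in − C), so τ = V/Q = 48.7161 s.
C(t) = C_in + (C₀ − C_in) e^(−t/τ). Set C = 0.7472 and solve for t:
e^(−t/τ) = (C − C_in)/(C₀ − C_in) = (0.7472 − 0.2090)/(2.003 − 0.2090) = 0.300000
t = −τ ln(…) = 48.7161 × 1.20397 = 58.6529 s.

58.65 s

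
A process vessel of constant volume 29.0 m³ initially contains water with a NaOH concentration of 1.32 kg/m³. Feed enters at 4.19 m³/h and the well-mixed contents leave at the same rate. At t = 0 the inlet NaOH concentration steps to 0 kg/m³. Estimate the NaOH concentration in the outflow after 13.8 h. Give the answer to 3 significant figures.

Transient balance on the dissolved component: V dC/dt = Q(C_in − C).
Rewrite as dC/dt + C/τ = C_in/τ, τ = V/Q = 6.9212 h.
This is linear first-order; C(t) = C_in + (C₀ − C_in) e^(−t/τ).
C(13.8) = 0 + (1.32 − 0)·e^(−13.8/6.9212) = 0 + (1.3200)·0.13617 = 0.17974 kg/m³.

0.180 kg/m³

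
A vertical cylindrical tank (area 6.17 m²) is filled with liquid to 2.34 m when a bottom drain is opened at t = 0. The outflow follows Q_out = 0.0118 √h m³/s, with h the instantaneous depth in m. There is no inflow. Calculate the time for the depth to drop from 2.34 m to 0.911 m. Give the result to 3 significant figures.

602 s

With no inflow, A dh/dt = −0.0118 √h.
∫ h^(−1/2) dh = −(0.0118/A) ∫ dt, giving 2√h = 2√h₀ − (0.0118/A) t.
t = 2A(√h₀ − √h)/0.0118 = 2·6.17·(√2.34 − √0.911)/0.0118
  = 12.340 × (1.5297 − 0.95446) / 0.0118 = 601.57 s.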